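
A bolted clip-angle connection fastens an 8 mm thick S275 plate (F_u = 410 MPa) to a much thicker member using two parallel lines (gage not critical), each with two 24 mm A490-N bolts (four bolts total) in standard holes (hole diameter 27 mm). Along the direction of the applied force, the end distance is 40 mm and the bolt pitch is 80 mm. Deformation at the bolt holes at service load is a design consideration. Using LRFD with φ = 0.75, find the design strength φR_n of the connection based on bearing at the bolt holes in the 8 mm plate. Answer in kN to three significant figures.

Per bolt r_n = 1.2 l_c t F_u ≤ 2.4 d t F_u; upper limit = 2.4 × 24 × 8 × 410 / 1000 = 188.9 kN.
Edge bolt: l_c = 40 − 27/2 = 26.5 mm → 1.2 × 26.5 × 8 × 410 / 1000 = 104.3 → r_n = 104.3 kN.
Interior bolts: l_c = 80 − 27 = 53 mm → 1.2 × 53 × 8 × 410 / 1000 = 208.6 → r_n = 188.9 kN.
R_n = 2 × 104.3 + 2 × 188.9 = 586.5 kN.
Design strength φR_n = 0.75 × 586.5 = 440 kN.

440 kN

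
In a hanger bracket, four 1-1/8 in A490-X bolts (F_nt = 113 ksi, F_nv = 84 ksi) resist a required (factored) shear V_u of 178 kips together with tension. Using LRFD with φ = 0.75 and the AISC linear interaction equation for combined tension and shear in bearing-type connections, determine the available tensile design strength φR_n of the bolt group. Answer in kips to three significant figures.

A_b = π·1.125²/4 = 0.994 in²; f_rv = 178 / (4 × 0.994) = 44.77 ksi.
F'_nt = 1.3 F_nt − (F_nt / φF_nv) f_rv = 1.3·113 − (113/(0.75·84))·44.77 = 66.6 ksi, capped at F_nt → F'_nt = 66.6 ksi.
R_n = F'_nt · A_b · n = 66.6 × 0.994 × 4 = 264.8 kips.
Design strength φR_n = 0.75 × 264.8 = 199 kips.

199 kips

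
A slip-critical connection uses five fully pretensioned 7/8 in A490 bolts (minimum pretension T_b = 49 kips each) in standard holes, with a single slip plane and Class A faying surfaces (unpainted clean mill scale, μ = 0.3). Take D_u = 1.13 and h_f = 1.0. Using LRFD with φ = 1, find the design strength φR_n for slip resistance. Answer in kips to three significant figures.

83.1 kips

R_n = μ · D_u · h_f · T_b · n_s · n_b = 0.3 × 1.13 × 1.0 × 49 × 1 × 5 = 83.05 kips.
Design strength φR_n = 1 × 83.05 = 83.1 kips.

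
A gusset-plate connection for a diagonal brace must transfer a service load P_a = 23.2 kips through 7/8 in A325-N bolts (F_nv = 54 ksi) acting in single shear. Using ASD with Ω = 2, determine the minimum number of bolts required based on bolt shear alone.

A_b = π·0.875²/4 = 0.6013 in².
Per-bolt allowable strength R_n/Ω = 54 × 0.6013 × 1 / 2 = 16.24 kips.
n ≥ 23.2 / 16.24 = 1.429 → use 2 bolts.

2 bolts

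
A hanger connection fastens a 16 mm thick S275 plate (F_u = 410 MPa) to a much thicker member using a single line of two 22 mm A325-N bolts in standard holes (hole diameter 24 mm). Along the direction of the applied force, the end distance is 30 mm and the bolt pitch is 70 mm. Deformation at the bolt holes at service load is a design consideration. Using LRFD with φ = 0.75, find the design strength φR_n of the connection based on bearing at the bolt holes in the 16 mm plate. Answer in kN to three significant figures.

366 kN

Per bolt r_n = 1.2 l_c t F_u ≤ 2.4 d t F_u; upper limit = 2.4 × 22 × 16 × 410 / 1000 = 346.4 kN.
Edge bolt: l_c = 30 − 24/2 = 18 mm → 1.2 × 18 × 16 × 410 / 1000 = 141.7 → r_n = 141.7 kN.
Interior bolts: l_c = 70 − 24 = 46 mm → 1.2 × 46 × 16 × 410 / 1000 = 362.1 → r_n = 346.4 kN.
R_n = 1 × 141.7 + 1 × 346.4 = 488.1 kN.
Design strength φR_n = 0.75 × 488.1 = 366 kN.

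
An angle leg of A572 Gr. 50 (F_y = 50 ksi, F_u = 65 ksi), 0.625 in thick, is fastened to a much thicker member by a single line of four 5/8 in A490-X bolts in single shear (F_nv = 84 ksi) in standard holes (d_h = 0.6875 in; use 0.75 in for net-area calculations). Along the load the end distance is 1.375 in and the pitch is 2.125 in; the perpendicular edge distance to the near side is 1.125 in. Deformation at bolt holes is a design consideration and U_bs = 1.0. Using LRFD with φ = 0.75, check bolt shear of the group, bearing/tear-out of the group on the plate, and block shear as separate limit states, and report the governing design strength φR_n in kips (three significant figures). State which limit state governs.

77.3 kips (bolt shear governs)

Bolt shear: A_b = π·0.625²/4 = 0.3068 in²; R_n = 84 × 0.3068 × 4 × 1 = 103.1 kips → 0.75 × 103.1 = 77.3 kips.
Bearing: edge l_c = 1.031, r_n = 50.27 kips; interior l_c = 1.438, r_n = 60.94 kips; R_n = 50.27 + 3·60.94 = 233.1 kips → 175 kips.
Block shear: A_gv = 4.844, A_nv = 3.203, A_nt = 0.4688 in²; R_n = min(0.6F_uA_nv, 0.6F_yA_gv) + U_bs·F_u·A_nt = 155.4 kips → 117 kips.
Bolt shear governs: 77.3 kips.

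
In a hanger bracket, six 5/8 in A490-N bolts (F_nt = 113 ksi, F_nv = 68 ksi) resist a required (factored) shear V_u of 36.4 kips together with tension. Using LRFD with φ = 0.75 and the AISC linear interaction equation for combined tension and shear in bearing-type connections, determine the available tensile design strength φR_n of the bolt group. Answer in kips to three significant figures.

142 kips

A_b = π·0.625²/4 = 0.3068 in²; f_rv = 36.4 / (6 × 0.3068) = 19.77 ksi.
F'_nt = 1.3 F_nt − (F_nt / φF_nv) f_rv = 1.3·113 − (113/(0.75·68))·19.77 = 103.1 ksi, capped at F_nt → F'_nt = 103.1 ksi.
R_n = F'_nt · A_b · n = 103.1 × 0.3068 × 6 = 189.8 kips.
Design strength φR_n = 0.75 × 189.8 = 142 kips.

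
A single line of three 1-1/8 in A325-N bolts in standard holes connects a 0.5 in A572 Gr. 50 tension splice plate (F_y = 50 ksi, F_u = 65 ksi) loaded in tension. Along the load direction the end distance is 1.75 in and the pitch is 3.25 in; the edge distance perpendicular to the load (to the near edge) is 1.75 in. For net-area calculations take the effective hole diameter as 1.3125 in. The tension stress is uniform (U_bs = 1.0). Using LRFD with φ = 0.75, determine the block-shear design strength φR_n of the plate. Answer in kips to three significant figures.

Shear plane L_v = 1.75 + 2·3.25 = 8.25 in; A_gv = 8.25 × 0.5 = 4.125 in².
A_nv = (8.25 − 2.5·1.3125) × 0.5 = 2.484 in².
A_nt = (1.75 − 0.5·1.3125) × 0.5 = 0.5469 in².
0.6 F_u A_nv = 96.89 kips; 0.6 F_y A_gv = 123.8 kips → shear rupture governs the shear term.
R_n = 96.89 + 1.0 × 65 × 0.5469 = 132.4 kips.
Design strength φR_n = 0.75 × 132.4 = 99.3 kips.

99.3 kips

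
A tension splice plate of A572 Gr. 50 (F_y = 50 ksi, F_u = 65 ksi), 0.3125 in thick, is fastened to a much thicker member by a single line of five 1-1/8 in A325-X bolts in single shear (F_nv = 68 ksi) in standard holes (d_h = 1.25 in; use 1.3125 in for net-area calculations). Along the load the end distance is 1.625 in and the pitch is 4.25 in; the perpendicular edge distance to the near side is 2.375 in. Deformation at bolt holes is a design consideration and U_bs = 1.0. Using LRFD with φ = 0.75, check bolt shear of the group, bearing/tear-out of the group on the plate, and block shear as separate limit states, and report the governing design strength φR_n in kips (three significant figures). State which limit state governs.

142 kips (block shear governs)

Bolt shear: A_b = π·1.125²/4 = 0.994 in²; R_n = 68 × 0.994 × 5 × 1 = 338 kips → 0.75 × 338 = 253 kips.
Bearing: edge l_c = 1, r_n = 24.38 kips; interior l_c = 3, r_n = 54.84 kips; R_n = 24.38 + 4·54.84 = 243.7 kips → 183 kips.
Block shear: A_gv = 5.82, A_nv = 3.975, A_nt = 0.5371 in²; R_n = min(0.6F_uA_nv, 0.6F_yA_gv) + U_bs·F_u·A_nt = 189.9 kips → 142 kips.
Block shear governs: 142 kips.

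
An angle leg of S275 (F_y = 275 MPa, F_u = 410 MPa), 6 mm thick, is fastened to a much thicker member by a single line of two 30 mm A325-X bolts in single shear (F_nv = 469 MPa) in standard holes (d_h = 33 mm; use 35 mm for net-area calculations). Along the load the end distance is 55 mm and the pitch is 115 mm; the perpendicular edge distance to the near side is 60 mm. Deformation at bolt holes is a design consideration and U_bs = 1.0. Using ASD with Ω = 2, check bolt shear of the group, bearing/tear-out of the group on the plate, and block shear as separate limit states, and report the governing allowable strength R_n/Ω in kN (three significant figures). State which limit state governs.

136 kN (block shear governs)

Bolt shear: A_b = π·30²/4 = 706.9 mm²; R_n = 469 × 706.9 × 2 × 1 / 1000 = 663 kN → 663 / 2 = 332 kN.
Bearing: edge l_c = 38.5, r_n = 113.7 kN; interior l_c = 82, r_n = 177.1 kN; R_n = 113.7 + 1·177.1 = 290.8 kN → 145 kN.
Block shear: A_gv = 1020, A_nv = 705, A_nt = 255 mm²; R_n = min(0.6F_uA_nv, 0.6F_yA_gv) + U_bs·F_u·A_nt = 272.9 kN → 136 kN.
Block shear governs: 136 kN.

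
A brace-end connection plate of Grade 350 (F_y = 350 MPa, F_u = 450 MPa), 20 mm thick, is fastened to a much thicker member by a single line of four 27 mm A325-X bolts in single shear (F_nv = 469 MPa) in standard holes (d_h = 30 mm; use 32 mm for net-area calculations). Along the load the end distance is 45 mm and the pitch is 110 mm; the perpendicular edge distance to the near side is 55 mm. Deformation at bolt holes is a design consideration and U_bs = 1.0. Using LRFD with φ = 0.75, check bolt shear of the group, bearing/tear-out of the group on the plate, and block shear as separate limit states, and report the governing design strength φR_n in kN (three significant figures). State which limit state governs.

Bolt shear: A_b = π·27²/4 = 572.6 mm²; R_n = 469 × 572.6 × 4 × 1 / 1000 = 1074 kN → 0.75 × 1074 = 806 kN.
Bearing: edge l_c = 30, r_n = 324 kN; interior l_c = 80, r_n = 583.2 kN; R_n = 324 + 3·583.2 = 2074 kN → 1560 kN.
Block shear: A_gv = 7500, A_nv = 5260, A_nt = 780 mm²; R_n = min(0.6F_uA_nv, 0.6F_yA_gv) + U_bs·F_u·A_nt = 1771 kN → 1330 kN.
Bolt shear governs: 806 kN.

806 kN (bolt shear governs)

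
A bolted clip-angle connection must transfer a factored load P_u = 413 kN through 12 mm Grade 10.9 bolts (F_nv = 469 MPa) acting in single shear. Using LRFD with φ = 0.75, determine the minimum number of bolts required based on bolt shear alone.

11 bolts

A_b = π·12²/4 = 113.1 mm².
Per-bolt design strength φR_n = 0.75 × 469 × 113.1 × 1 / 1000 = 39.78 kN.
n ≥ 413 / 39.78 = 10.38 → use 11 bolts.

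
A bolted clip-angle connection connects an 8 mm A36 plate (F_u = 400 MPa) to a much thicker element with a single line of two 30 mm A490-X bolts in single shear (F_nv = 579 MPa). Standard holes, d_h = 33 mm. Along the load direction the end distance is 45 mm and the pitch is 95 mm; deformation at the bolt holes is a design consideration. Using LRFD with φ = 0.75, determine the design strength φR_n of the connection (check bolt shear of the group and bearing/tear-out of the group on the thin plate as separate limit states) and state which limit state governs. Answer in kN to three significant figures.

255 kN (bearing governs)

Bolt shear: A_b = π·30²/4 = 706.9 mm²; R_n = 579 × 706.9 × 2 × 1 / 1000 = 818.5 kN → 0.75 × 818.5 = 614 kN.
Bearing (1.2 l_c t F_u ≤ 2.4 d t F_u): upper limit = 2.4·30·8·400 / 1000 = 230.4 kN.
  Edge l_c = 45 − 33/2 = 28.5 → r_n = 109.4 kN; interior l_c = 95 − 33 = 62 → r_n = 230.4 kN.
  R_n,bearing = 1·109.4 + 1·230.4 = 339.8 kN → 0.75 × 339.8 = 255 kN.
Bearing governs: 255 kN.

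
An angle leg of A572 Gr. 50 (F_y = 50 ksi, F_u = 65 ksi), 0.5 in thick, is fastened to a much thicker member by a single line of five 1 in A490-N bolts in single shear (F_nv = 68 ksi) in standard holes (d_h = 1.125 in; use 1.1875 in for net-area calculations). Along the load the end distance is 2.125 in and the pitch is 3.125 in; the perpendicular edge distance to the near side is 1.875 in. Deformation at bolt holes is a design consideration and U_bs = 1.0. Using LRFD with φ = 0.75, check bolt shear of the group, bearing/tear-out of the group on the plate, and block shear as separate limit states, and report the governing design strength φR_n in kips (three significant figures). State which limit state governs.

Bolt shear: A_b = π·1²/4 = 0.7854 in²; R_n = 68 × 0.7854 × 5 × 1 = 267 kips → 0.75 × 267 = 200 kips.
Bearing: edge l_c = 1.562, r_n = 60.94 kips; interior l_c = 2, r_n = 78 kips; R_n = 60.94 + 4·78 = 372.9 kips → 280 kips.
Block shear: A_gv = 7.312, A_nv = 4.641, A_nt = 0.6406 in²; R_n = min(0.6F_uA_nv, 0.6F_yA_gv) + U_bs·F_u·A_nt = 222.6 kips → 167 kips.
Block shear governs: 167 kips.

167 kips (block shear governs)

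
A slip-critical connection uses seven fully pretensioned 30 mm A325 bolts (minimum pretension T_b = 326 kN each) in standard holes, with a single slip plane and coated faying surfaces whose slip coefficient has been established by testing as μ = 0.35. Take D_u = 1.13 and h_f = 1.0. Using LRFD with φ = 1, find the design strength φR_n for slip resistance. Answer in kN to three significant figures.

903 kN

R_n = μ · D_u · h_f · T_b · n_s · n_b = 0.35 × 1.13 × 1.0 × 326 × 1 × 7 = 902.5 kN.
Design strength φR_n = 1 × 902.5 = 903 kN.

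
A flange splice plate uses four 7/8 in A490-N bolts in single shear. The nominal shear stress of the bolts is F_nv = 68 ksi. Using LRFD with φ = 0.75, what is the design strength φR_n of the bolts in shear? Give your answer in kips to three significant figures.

A_b = π × 0.875² / 4 = 0.6013 in².
R_n = F_nv · A_b · n · n_s = 68 × 0.6013 × 4 × 1 = 163.6 kips.
Design strength φR_n = 0.75 × 163.6 = 123 kips.

123 kips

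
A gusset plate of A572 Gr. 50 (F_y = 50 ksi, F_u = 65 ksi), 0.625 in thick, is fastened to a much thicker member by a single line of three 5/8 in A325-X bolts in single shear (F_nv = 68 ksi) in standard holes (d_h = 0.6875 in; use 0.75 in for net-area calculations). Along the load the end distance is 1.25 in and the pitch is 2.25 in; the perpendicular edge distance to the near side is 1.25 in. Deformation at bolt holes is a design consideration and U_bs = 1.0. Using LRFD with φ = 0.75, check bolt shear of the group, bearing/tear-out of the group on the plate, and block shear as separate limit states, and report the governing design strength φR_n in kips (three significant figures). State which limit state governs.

46.9 kips (bolt shear governs)

Bolt shear: A_b = π·0.625²/4 = 0.3068 in²; R_n = 68 × 0.3068 × 3 × 1 = 62.59 kips → 0.75 × 62.59 = 46.9 kips.
Bearing: edge l_c = 0.9062, r_n = 44.18 kips; interior l_c = 1.562, r_n = 60.94 kips; R_n = 44.18 + 2·60.94 = 166.1 kips → 125 kips.
Block shear: A_gv = 3.594, A_nv = 2.422, A_nt = 0.5469 in²; R_n = min(0.6F_uA_nv, 0.6F_yA_gv) + U_bs·F_u·A_nt = 130 kips → 97.5 kips.
Bolt shear governs: 46.9 kips.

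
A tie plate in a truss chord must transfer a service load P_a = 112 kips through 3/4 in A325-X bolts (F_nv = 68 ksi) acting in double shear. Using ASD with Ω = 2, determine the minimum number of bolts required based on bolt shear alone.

4 bolts

A_b = π·0.75²/4 = 0.4418 in².
Per-bolt allowable strength R_n/Ω = 68 × 0.4418 × 2 / 2 = 30.04 kips.
n ≥ 112 / 30.04 = 3.728 → use 4 bolts.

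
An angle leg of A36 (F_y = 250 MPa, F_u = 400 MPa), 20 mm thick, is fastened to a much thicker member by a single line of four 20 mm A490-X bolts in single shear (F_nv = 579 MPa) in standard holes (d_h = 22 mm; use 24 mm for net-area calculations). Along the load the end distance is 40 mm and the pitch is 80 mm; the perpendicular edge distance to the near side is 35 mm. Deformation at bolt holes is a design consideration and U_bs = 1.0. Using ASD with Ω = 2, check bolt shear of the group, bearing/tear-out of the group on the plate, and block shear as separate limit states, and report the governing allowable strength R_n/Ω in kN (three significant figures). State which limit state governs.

Bolt shear: A_b = π·20²/4 = 314.2 mm²; R_n = 579 × 314.2 × 4 × 1 / 1000 = 727.6 kN → 727.6 / 2 = 364 kN.
Bearing: edge l_c = 29, r_n = 278.4 kN; interior l_c = 58, r_n = 384 kN; R_n = 278.4 + 3·384 = 1430 kN → 715 kN.
Block shear: A_gv = 5600, A_nv = 3920, A_nt = 460 mm²; R_n = min(0.6F_uA_nv, 0.6F_yA_gv) + U_bs·F_u·A_nt = 1024 kN → 512 kN.
Bolt shear governs: 364 kN.

364 kN (bolt shear governs)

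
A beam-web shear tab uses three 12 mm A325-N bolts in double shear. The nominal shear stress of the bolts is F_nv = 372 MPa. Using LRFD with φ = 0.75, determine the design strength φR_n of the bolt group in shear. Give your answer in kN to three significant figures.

A_b = π × 12² / 4 = 113.1 mm².
R_n = F_nv · A_b · n · n_s = 372 × 113.1 × 3 × 2 / 1000 = 252.4 kN.
Design strength φR_n = 0.75 × 252.4 = 189 kN.

189 kN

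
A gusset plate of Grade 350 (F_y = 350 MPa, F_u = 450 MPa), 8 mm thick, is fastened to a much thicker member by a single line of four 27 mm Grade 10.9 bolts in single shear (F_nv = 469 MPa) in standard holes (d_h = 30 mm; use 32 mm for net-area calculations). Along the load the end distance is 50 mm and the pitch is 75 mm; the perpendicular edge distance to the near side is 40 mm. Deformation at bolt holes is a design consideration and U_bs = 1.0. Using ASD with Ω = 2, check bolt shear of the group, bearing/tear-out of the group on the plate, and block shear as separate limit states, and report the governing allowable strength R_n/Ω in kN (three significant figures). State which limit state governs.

219 kN (block shear governs)

Bolt shear: A_b = π·27²/4 = 572.6 mm²; R_n = 469 × 572.6 × 4 × 1 / 1000 = 1074 kN → 1074 / 2 = 537 kN.
Bearing: edge l_c = 35, r_n = 151.2 kN; interior l_c = 45, r_n = 194.4 kN; R_n = 151.2 + 3·194.4 = 734.4 kN → 367 kN.
Block shear: A_gv = 2200, A_nv = 1304, A_nt = 192 mm²; R_n = min(0.6F_uA_nv, 0.6F_yA_gv) + U_bs·F_u·A_nt = 438.5 kN → 219 kN.
Block shear governs: 219 kN.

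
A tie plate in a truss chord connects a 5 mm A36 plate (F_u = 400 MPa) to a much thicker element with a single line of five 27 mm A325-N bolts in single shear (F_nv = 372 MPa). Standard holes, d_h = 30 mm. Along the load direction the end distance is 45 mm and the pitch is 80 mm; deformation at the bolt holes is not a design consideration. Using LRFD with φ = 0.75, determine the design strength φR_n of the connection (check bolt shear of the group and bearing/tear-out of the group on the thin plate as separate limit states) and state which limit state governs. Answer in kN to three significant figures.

518 kN (bearing governs)

Bolt shear: A_b = π·27²/4 = 572.6 mm²; R_n = 372 × 572.6 × 5 × 1 / 1000 = 1065 kN → 0.75 × 1065 = 799 kN.
Bearing (1.5 l_c t F_u ≤ 3.0 d t F_u): upper limit = 3.0·27·5·400 / 1000 = 162 kN.
  Edge l_c = 45 − 30/2 = 30 → r_n = 90 kN; interior l_c = 80 − 30 = 50 → r_n = 150 kN.
  R_n,bearing = 1·90 + 4·150 = 690 kN → 0.75 × 690 = 518 kN.
Bearing governs: 518 kN.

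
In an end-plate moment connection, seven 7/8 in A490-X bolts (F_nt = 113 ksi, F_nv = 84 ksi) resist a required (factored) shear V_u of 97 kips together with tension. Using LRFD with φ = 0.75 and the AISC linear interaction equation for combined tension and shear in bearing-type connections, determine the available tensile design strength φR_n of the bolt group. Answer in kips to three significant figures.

A_b = π·0.875²/4 = 0.6013 in²; f_rv = 97 / (7 × 0.6013) = 23.04 ksi.
F'_nt = 1.3 F_nt − (F_nt / φF_nv) f_rv = 1.3·113 − (113/(0.75·84))·23.04 = 105.6 ksi, capped at F_nt → F'_nt = 105.6 ksi.
R_n = F'_nt · A_b · n = 105.6 × 0.6013 × 7 = 444.4 kips.
Design strength φR_n = 0.75 × 444.4 = 333 kips.

333 kips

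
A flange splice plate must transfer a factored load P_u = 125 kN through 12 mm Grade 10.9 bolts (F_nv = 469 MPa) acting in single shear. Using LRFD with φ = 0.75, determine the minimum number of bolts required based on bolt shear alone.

4 bolts

A_b = π·12²/4 = 113.1 mm².
Per-bolt design strength φR_n = 0.75 × 469 × 113.1 × 1 / 1000 = 39.78 kN.
n ≥ 125 / 39.78 = 3.142 → use 4 bolts.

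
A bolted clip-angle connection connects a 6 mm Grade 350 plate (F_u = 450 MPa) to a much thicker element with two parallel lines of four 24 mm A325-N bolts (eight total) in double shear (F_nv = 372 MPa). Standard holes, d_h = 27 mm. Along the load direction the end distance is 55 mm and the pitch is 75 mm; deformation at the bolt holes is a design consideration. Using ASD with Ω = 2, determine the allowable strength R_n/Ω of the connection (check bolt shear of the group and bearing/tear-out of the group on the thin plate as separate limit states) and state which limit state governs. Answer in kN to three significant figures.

601 kN (bearing governs)

Bolt shear: A_b = π·24²/4 = 452.4 mm²; R_n = 372 × 452.4 × 8 × 2 / 1000 = 2693 kN → 2693 / 2 = 1350 kN.
Bearing (1.2 l_c t F_u ≤ 2.4 d t F_u): upper limit = 2.4·24·6·450 / 1000 = 155.5 kN.
  Edge l_c = 55 − 27/2 = 41.5 → r_n = 134.5 kN; interior l_c = 75 − 27 = 48 → r_n = 155.5 kN.
  R_n,bearing = 2·134.5 + 6·155.5 = 1202 kN → 1202 / 2 = 601 kN.
Bearing governs: 601 kN.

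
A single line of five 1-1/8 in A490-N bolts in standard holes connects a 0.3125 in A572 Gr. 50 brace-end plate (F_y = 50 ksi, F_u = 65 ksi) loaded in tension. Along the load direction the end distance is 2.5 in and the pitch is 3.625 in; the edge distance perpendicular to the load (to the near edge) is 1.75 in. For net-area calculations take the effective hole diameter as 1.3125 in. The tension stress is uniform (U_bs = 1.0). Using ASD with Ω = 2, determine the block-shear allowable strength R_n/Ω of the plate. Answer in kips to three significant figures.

Shear plane L_v = 2.5 + 4·3.625 = 17 in; A_gv = 17 × 0.3125 = 5.312 in².
A_nv = (17 − 4.5·1.3125) × 0.3125 = 3.467 in².
A_nt = (1.75 − 0.5·1.3125) × 0.3125 = 0.3418 in².
0.6 F_u A_nv = 135.2 kips; 0.6 F_y A_gv = 159.4 kips → shear rupture governs the shear term.
R_n = 135.2 + 1.0 × 65 × 0.3418 = 157.4 kips.
Allowable strength R_n/Ω = 157.4 / 2 = 78.7 kips.

78.7 kips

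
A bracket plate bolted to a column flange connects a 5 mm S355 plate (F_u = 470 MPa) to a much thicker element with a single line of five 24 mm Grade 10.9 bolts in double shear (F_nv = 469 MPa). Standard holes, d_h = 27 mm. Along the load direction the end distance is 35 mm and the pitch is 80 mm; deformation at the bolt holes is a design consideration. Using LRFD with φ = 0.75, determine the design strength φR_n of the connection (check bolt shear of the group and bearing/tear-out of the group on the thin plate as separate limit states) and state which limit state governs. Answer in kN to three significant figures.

Bolt shear: A_b = π·24²/4 = 452.4 mm²; R_n = 469 × 452.4 × 5 × 2 / 1000 = 2122 kN → 0.75 × 2122 = 1590 kN.
Bearing (1.2 l_c t F_u ≤ 2.4 d t F_u): upper limit = 2.4·24·5·470 / 1000 = 135.4 kN.
  Edge l_c = 35 − 27/2 = 21.5 → r_n = 60.63 kN; interior l_c = 80 − 27 = 53 → r_n = 135.4 kN.
  R_n,bearing = 1·60.63 + 4·135.4 = 602.1 kN → 0.75 × 602.1 = 452 kN.
Bearing governs: 452 kN.

452 kN (bearing governs)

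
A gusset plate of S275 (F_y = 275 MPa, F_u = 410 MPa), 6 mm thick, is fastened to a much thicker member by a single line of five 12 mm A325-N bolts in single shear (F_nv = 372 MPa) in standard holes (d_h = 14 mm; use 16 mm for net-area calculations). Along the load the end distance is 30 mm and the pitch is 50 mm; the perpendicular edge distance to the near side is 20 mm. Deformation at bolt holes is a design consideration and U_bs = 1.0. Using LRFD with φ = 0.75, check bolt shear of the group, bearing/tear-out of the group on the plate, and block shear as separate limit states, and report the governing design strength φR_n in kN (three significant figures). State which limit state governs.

Bolt shear: A_b = π·12²/4 = 113.1 mm²; R_n = 372 × 113.1 × 5 × 1 / 1000 = 210.4 kN → 0.75 × 210.4 = 158 kN.
Bearing: edge l_c = 23, r_n = 67.9 kN; interior l_c = 36, r_n = 70.85 kN; R_n = 67.9 + 4·70.85 = 351.3 kN → 263 kN.
Block shear: A_gv = 1380, A_nv = 948, A_nt = 72 mm²; R_n = min(0.6F_uA_nv, 0.6F_yA_gv) + U_bs·F_u·A_nt = 257.2 kN → 193 kN.
Bolt shear governs: 158 kN.

158 kN (bolt shear governs)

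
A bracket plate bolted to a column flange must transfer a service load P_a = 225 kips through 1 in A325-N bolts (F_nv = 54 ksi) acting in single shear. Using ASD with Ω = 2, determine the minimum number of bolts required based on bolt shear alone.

11 bolts

A_b = π·1²/4 = 0.7854 in².
Per-bolt allowable strength R_n/Ω = 54 × 0.7854 × 1 / 2 = 21.21 kips.
n ≥ 225 / 21.21 = 10.61 → use 11 bolts.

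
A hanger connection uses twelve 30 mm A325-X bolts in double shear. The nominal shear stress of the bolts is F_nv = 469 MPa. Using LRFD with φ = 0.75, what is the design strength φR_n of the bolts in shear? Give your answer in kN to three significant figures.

A_b = π × 30² / 4 = 706.9 mm².
R_n = F_nv · A_b · n · n_s = 469 × 706.9 × 12 × 2 / 1000 = 7956 kN.
Design strength φR_n = 0.75 × 7956 = 5970 kN.

5970 kN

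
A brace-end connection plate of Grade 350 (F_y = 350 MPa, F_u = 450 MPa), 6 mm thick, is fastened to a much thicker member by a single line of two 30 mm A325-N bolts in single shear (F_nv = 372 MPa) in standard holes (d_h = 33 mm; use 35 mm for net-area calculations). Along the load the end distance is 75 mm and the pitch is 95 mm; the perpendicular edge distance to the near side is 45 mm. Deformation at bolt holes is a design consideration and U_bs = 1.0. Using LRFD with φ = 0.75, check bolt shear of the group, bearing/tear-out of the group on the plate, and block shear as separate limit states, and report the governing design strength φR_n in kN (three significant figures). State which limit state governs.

Bolt shear: A_b = π·30²/4 = 706.9 mm²; R_n = 372 × 706.9 × 2 × 1 / 1000 = 525.9 kN → 0.75 × 525.9 = 394 kN.
Bearing: edge l_c = 58.5, r_n = 189.5 kN; interior l_c = 62, r_n = 194.4 kN; R_n = 189.5 + 1·194.4 = 383.9 kN → 288 kN.
Block shear: A_gv = 1020, A_nv = 705, A_nt = 165 mm²; R_n = min(0.6F_uA_nv, 0.6F_yA_gv) + U_bs·F_u·A_nt = 264.6 kN → 198 kN.
Block shear governs: 198 kN.

198 kN (block shear governs)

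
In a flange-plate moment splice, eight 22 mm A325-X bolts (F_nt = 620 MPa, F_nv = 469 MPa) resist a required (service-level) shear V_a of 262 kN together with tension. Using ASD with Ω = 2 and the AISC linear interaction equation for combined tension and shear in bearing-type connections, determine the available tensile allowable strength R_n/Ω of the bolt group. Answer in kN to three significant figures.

879 kN

A_b = π·22²/4 = 380.1 mm²; f_rv = 262 × 1000 / (8 × 380.1) = 86.15 MPa.
F'_nt = 1.3 F_nt − (Ω F_nt / F_nv) f_rv = 1.3·620 − (2·620/469)·86.15 = 578.2 MPa, capped at F_nt → F'_nt = 578.2 MPa.
R_n = F'_nt · A_b · n = 578.2 × 380.1 × 8 / 1000 = 1758 kN.
Allowable strength R_n/Ω = 1758 / 2 = 879 kN.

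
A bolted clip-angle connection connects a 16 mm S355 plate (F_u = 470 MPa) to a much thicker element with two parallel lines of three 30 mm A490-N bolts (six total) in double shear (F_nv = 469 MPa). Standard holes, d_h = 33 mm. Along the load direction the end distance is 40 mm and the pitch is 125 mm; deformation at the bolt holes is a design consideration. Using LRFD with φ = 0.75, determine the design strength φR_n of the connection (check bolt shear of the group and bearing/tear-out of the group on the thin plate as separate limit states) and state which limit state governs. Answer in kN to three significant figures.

Bolt shear: A_b = π·30²/4 = 706.9 mm²; R_n = 469 × 706.9 × 6 × 2 / 1000 = 3978 kN → 0.75 × 3978 = 2980 kN.
Bearing (1.2 l_c t F_u ≤ 2.4 d t F_u): upper limit = 2.4·30·16·470 / 1000 = 541.4 kN.
  Edge l_c = 40 − 33/2 = 23.5 → r_n = 212.1 kN; interior l_c = 125 − 33 = 92 → r_n = 541.4 kN.
  R_n,bearing = 2·212.1 + 4·541.4 = 2590 kN → 0.75 × 2590 = 1940 kN.
Bearing governs: 1940 kN.

1940 kN (bearing governs)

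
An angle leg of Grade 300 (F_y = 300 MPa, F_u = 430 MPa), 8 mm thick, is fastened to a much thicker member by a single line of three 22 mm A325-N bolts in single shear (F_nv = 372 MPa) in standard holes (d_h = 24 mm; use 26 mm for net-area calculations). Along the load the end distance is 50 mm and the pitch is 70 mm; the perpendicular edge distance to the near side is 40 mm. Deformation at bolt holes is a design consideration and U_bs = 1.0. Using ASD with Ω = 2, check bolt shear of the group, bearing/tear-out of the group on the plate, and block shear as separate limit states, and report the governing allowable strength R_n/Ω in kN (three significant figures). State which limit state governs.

Bolt shear: A_b = π·22²/4 = 380.1 mm²; R_n = 372 × 380.1 × 3 × 1 / 1000 = 424.2 kN → 424.2 / 2 = 212 kN.
Bearing: edge l_c = 38, r_n = 156.9 kN; interior l_c = 46, r_n = 181.6 kN; R_n = 156.9 + 2·181.6 = 520.1 kN → 260 kN.
Block shear: A_gv = 1520, A_nv = 1000, A_nt = 216 mm²; R_n = min(0.6F_uA_nv, 0.6F_yA_gv) + U_bs·F_u·A_nt = 350.9 kN → 175 kN.
Block shear governs: 175 kN.

175 kN (block shear governs)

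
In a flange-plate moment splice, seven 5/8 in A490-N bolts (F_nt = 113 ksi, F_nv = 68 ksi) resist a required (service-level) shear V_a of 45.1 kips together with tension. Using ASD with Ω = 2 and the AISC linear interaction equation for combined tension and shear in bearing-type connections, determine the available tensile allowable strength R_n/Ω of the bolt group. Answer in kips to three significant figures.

82.8 kips

A_b = π·0.625²/4 = 0.3068 in²; f_rv = 45.1 / (7 × 0.3068) = 21 ksi.
F'_nt = 1.3 F_nt − (Ω F_nt / F_nv) f_rv = 1.3·113 − (2·113/68)·21 = 77.1 ksi, capped at F_nt → F'_nt = 77.1 ksi.
R_n = F'_nt · A_b · n = 77.1 × 0.3068 × 7 = 165.6 kips.
Allowable strength R_n/Ω = 165.6 / 2 = 82.8 kips.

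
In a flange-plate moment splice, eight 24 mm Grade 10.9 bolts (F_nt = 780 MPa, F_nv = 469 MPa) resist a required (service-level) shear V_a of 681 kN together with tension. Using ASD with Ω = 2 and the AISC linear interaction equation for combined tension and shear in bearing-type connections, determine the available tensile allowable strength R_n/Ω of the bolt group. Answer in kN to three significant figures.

A_b = π·24²/4 = 452.4 mm²; f_rv = 681 × 1000 / (8 × 452.4) = 188.2 MPa.
F'_nt = 1.3 F_nt − (Ω F_nt / F_nv) f_rv = 1.3·780 − (2·780/469)·188.2 = 388.1 MPa, capped at F_nt → F'_nt = 388.1 MPa.
R_n = F'_nt · A_b · n = 388.1 × 452.4 × 8 / 1000 = 1405 kN.
Allowable strength R_n/Ω = 1405 / 2 = 702 kN.

702 kN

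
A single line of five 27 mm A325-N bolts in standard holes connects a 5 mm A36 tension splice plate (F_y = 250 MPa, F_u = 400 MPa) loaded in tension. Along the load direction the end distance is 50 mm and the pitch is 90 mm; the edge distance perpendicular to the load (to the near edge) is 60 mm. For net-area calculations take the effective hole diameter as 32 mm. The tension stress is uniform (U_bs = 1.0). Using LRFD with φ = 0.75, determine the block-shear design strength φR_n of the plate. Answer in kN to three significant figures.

297 kN

Shear plane L_v = 50 + 4·90 = 410 mm; A_gv = 410 × 5 = 2050 mm².
A_nv = (410 − 4.5·32) × 5 = 1330 mm².
A_nt = (60 − 0.5·32) × 5 = 220 mm².
0.6 F_u A_nv = 319.2 kN; 0.6 F_y A_gv = 307.5 kN → shear yielding governs the shear term.
R_n = 307.5 + 1.0 × 400 × 220 / 1000 = 395.5 kN.
Design strength φR_n = 0.75 × 395.5 = 297 kN.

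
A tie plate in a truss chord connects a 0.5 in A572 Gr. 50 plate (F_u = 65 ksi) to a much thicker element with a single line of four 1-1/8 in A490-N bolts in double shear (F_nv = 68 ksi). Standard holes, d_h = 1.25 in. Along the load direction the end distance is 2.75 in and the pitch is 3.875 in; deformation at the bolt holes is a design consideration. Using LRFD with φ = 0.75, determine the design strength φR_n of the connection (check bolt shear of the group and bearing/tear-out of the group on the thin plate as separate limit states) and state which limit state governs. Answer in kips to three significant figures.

260 kips (bearing governs)

Bolt shear: A_b = π·1.125²/4 = 0.994 in²; R_n = 68 × 0.994 × 4 × 2 = 540.7 kips → 0.75 × 540.7 = 406 kips.
Bearing (1.2 l_c t F_u ≤ 2.4 d t F_u): upper limit = 2.4·1.125·0.5·65 = 87.75 kips.
  Edge l_c = 2.75 − 1.25/2 = 2.125 → r_n = 82.88 kips; interior l_c = 3.875 − 1.25 = 2.625 → r_n = 87.75 kips.
  R_n,bearing = 1·82.88 + 3·87.75 = 346.1 kips → 0.75 × 346.1 = 260 kips.
Bearing governs: 260 kips.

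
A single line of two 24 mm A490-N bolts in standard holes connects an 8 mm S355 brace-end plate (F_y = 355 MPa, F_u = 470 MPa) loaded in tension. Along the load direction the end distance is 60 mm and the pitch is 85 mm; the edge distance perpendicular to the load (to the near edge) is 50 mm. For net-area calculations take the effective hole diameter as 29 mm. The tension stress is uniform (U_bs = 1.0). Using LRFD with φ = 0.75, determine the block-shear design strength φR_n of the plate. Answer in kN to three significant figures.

Shear plane L_v = 60 + 1·85 = 145 mm; A_gv = 145 × 8 = 1160 mm².
A_nv = (145 − 1.5·29) × 8 = 812 mm².
A_nt = (50 − 0.5·29) × 8 = 284 mm².
0.6 F_u A_nv = 229 kN; 0.6 F_y A_gv = 247.1 kN → shear rupture governs the shear term.
R_n = 229 + 1.0 × 470 × 284 / 1000 = 362.5 kN.
Design strength φR_n = 0.75 × 362.5 = 272 kN.

272 kN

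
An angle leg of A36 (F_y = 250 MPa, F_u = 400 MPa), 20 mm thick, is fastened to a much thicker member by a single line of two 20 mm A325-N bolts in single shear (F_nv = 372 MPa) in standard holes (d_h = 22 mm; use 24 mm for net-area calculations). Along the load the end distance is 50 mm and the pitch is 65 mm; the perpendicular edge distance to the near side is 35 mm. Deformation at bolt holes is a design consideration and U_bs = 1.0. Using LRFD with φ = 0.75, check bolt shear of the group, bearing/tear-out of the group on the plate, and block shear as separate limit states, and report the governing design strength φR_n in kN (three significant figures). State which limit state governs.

175 kN (bolt shear governs)

Bolt shear: A_b = π·20²/4 = 314.2 mm²; R_n = 372 × 314.2 × 2 × 1 / 1000 = 233.7 kN → 0.75 × 233.7 = 175 kN.
Bearing: edge l_c = 39, r_n = 374.4 kN; interior l_c = 43, r_n = 384 kN; R_n = 374.4 + 1·384 = 758.4 kN → 569 kN.
Block shear: A_gv = 2300, A_nv = 1580, A_nt = 460 mm²; R_n = min(0.6F_uA_nv, 0.6F_yA_gv) + U_bs·F_u·A_nt = 529 kN → 397 kN.
Bolt shear governs: 175 kN.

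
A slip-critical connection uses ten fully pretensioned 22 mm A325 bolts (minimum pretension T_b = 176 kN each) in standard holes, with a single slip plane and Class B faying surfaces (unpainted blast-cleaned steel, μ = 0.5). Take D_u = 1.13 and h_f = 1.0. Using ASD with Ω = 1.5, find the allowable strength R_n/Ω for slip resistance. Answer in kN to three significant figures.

663 kN

R_n = μ · D_u · h_f · T_b · n_s · n_b = 0.5 × 1.13 × 1.0 × 176 × 1 × 10 = 994.4 kN.
Allowable strength R_n/Ω = 994.4 / 1.5 = 663 kN.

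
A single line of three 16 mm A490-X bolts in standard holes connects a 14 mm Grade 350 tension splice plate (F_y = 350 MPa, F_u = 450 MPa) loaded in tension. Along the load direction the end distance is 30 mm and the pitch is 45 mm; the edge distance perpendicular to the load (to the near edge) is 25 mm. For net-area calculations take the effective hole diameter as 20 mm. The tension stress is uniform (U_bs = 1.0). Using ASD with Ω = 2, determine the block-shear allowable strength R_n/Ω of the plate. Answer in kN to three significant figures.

180 kN

Shear plane L_v = 30 + 2·45 = 120 mm; A_gv = 120 × 14 = 1680 mm².
A_nv = (120 − 2.5·20) × 14 = 980 mm².
A_nt = (25 − 0.5·20) × 14 = 210 mm².
0.6 F_u A_nv = 264.6 kN; 0.6 F_y A_gv = 352.8 kN → shear rupture governs the shear term.
R_n = 264.6 + 1.0 × 450 × 210 / 1000 = 359.1 kN.
Allowable strength R_n/Ω = 359.1 / 2 = 180 kN.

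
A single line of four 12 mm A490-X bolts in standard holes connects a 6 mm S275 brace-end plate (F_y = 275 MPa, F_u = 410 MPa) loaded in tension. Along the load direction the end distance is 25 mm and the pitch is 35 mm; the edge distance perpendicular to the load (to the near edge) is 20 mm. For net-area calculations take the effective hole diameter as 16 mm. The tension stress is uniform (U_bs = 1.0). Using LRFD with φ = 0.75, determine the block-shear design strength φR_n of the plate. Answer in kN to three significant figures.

104 kN

Shear plane L_v = 25 + 3·35 = 130 mm; A_gv = 130 × 6 = 780 mm².
A_nv = (130 − 3.5·16) × 6 = 444 mm².
A_nt = (20 − 0.5·16) × 6 = 72 mm².
0.6 F_u A_nv = 109.2 kN; 0.6 F_y A_gv = 128.7 kN → shear rupture governs the shear term.
R_n = 109.2 + 1.0 × 410 × 72 / 1000 = 138.7 kN.
Design strength φR_n = 0.75 × 138.7 = 104 kN.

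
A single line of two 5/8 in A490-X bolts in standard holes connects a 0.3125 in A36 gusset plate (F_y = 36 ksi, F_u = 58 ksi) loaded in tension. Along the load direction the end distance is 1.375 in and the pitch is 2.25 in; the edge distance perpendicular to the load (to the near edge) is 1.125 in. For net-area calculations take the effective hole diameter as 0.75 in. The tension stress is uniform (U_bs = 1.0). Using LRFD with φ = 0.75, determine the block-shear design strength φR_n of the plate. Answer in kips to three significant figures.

Shear plane L_v = 1.375 + 1·2.25 = 3.625 in; A_gv = 3.625 × 0.3125 = 1.133 in².
A_nv = (3.625 − 1.5·0.75) × 0.3125 = 0.7812 in².
A_nt = (1.125 − 0.5·0.75) × 0.3125 = 0.2344 in².
0.6 F_u A_nv = 27.19 kips; 0.6 F_y A_gv = 24.47 kips → shear yielding governs the shear term.
R_n = 24.47 + 1.0 × 58 × 0.2344 = 38.06 kips.
Design strength φR_n = 0.75 × 38.06 = 28.5 kips.

28.5 kips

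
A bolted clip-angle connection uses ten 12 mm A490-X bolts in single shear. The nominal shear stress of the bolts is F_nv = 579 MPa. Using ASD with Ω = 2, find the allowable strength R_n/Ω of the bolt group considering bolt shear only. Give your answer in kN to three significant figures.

A_b = π × 12² / 4 = 113.1 mm².
R_n = F_nv · A_b · n · n_s = 579 × 113.1 × 10 × 1 / 1000 = 654.8 kN.
Allowable strength R_n/Ω = 654.8 / 2 = 327 kN.

327 kN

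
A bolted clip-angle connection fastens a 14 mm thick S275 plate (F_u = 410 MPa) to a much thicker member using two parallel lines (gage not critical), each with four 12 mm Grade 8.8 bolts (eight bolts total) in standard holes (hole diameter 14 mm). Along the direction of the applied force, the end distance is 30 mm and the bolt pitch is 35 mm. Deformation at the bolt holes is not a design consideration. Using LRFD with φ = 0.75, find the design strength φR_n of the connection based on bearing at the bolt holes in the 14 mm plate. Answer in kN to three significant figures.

1110 kN

Per bolt r_n = 1.5 l_c t F_u ≤ 3.0 d t F_u; upper limit = 3.0 × 12 × 14 × 410 / 1000 = 206.6 kN.
Edge bolt: l_c = 30 − 14/2 = 23 mm → 1.5 × 23 × 14 × 410 / 1000 = 198 → r_n = 198 kN.
Interior bolts: l_c = 35 − 14 = 21 mm → 1.5 × 21 × 14 × 410 / 1000 = 180.8 → r_n = 180.8 kN.
R_n = 2 × 198 + 6 × 180.8 = 1481 kN.
Design strength φR_n = 0.75 × 1481 = 1110 kN.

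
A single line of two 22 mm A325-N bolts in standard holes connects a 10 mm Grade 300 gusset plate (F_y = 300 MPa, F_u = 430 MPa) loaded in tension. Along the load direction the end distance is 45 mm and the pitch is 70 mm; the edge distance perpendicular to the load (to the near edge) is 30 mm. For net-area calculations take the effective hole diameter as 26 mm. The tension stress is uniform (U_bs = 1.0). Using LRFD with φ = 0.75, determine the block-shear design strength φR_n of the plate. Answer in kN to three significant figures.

202 kN

Shear plane L_v = 45 + 1·70 = 115 mm; A_gv = 115 × 10 = 1150 mm².
A_nv = (115 − 1.5·26) × 10 = 760 mm².
A_nt = (30 − 0.5·26) × 10 = 170 mm².
0.6 F_u A_nv = 196.1 kN; 0.6 F_y A_gv = 207 kN → shear rupture governs the shear term.
R_n = 196.1 + 1.0 × 430 × 170 / 1000 = 269.2 kN.
Design strength φR_n = 0.75 × 269.2 = 202 kN.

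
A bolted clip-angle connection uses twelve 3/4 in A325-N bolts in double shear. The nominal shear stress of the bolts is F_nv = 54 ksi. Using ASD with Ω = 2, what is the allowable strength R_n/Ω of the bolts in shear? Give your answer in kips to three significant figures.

A_b = π × 0.75² / 4 = 0.4418 in².
R_n = F_nv · A_b · n · n_s = 54 × 0.4418 × 12 × 2 = 572.6 kips.
Allowable strength R_n/Ω = 572.6 / 2 = 286 kips.

286 kips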